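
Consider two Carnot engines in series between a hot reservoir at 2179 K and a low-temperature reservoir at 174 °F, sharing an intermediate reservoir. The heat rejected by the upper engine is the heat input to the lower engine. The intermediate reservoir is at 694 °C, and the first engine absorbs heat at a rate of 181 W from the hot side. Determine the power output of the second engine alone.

T_C = 174 °F → (174 − 32) × 5/9 = 78.89 °C = 352.04 K.
T_m = 694 °C → 694 + 273.15 = 967.15 K.
Heat entering the second stage: Q_m = Q_H·(T_m/T_H) = 181 × 967.15/2179.00 = 80.3 W.
Second-stage efficiency η₂ = 1 − T_C/T_m = 1 − 352.04/967.15 = 0.6360, so W₂ = η₂·Q_m = 51.1 W.

Ẇ₂ ≈ 51.1 W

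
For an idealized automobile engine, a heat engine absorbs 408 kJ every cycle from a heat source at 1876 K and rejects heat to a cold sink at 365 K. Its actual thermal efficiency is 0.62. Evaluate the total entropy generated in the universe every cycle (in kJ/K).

ΔS_univ ≈ 0.207 kJ/K

W = η·Q_H = 0.62 × 408 = 253.0 kJ, so Q_C = Q_H − W = 155.0 kJ.
Entropy balance on the reservoirs: −Q_H/T_H = -0.2175 kJ/K, +Q_C/T_C = 0.4248 kJ/K.
ΔS_univ = −Q_H/T_H + Q_C/T_C = 0.207 kJ/K (> 0, since η = 0.62 < η_Carnot = 0.805).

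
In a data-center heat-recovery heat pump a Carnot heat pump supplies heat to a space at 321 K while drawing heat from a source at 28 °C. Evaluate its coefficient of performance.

COP_HP ≈ 16.2

T_C = 28 °C → 28 + 273.15 = 301.15 K.
For a reversible heat pump, COP_HP = T_H/(T_H − T_C) = 321.00/(321.00 − 301.15) = 16.2.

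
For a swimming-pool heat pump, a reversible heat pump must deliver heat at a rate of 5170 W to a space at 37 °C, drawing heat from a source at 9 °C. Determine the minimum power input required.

Ẇ_in ≈ 467 W

T_H = 37 °C → 37 + 273.15 = 310.15 K.
T_C = 9 °C → 9 + 273.15 = 282.15 K.
Reversible heating COP: COP_HP = T_H/(T_H − T_C) = 310.15/28.00 = 11.0768.
W = Q_H/COP_HP = 5170/11.0768 = 467 W.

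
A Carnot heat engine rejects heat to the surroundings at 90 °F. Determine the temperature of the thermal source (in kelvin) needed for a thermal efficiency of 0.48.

T_H ≈ 587.3 K

T_C = 90 °F → (90 − 32) × 5/9 = 32.22 °C = 305.37 K.
From η = 1 − T_C/T_H, solving for T_H gives T_H = T_C/(1 − η) = 305.37/(1 − 0.48) = 587.3 K.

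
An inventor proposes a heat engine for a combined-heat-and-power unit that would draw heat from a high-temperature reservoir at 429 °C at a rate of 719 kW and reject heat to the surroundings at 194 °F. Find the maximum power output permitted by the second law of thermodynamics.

T_H = 429 °C → 429 + 273.15 = 702.15 K.
T_C = 194 °F → (194 − 32) × 5/9 = 90.00 °C = 363.15 K.
No engine can exceed the Carnot limit: η_max = 1 − T_C/T_H = 1 − 363.15/702.15 = 0.4828.
W_max = η_max · Q_H = 0.4828 × 719 = 347 kW.

Ẇ_max ≈ 347 kW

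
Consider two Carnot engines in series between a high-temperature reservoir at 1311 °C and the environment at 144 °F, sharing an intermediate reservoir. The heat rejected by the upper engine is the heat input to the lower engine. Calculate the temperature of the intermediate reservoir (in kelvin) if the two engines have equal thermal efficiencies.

T_H = 1311 °C → 1311 + 273.15 = 1584.15 K.
T_C = 144 °F → (144 − 32) × 5/9 = 62.22 °C = 335.37 K.
Equal efficiencies require 1 − T_m/T_H = 1 − T_C/T_m, i.e. T_m/T_H = T_C/T_m, so T_m = √(T_H·T_C) = √(1584.15 × 335.37) = 729 K.

T_m ≈ 729 K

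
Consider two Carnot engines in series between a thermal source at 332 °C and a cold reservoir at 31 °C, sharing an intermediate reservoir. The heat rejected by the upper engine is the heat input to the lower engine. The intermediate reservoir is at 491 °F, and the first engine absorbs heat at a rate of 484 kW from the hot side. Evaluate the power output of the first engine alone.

Ẇ₁ ≈ 61.6 kW

T_H = 332 °C → 332 + 273.15 = 605.15 K.
T_C = 31 °C → 31 + 273.15 = 304.15 K.
T_m = 491 °F → (491 − 32) × 5/9 = 255.00 °C = 528.15 K.
First-stage efficiency η₁ = 1 − T_m/T_H = 1 − 528.15/605.15 = 0.1272.
W₁ = η₁·Q_H = 0.1272 × 484 = 61.6 kW.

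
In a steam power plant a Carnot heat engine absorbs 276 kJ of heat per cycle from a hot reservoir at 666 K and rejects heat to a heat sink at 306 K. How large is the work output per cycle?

W ≈ 149.2 kJ

For a reversible engine, η = 1 − T_C/T_H = 1 − 306.00/666.00 = 0.5405.
W = η·Q_H = 0.5405 × 276 = 149.2 kJ.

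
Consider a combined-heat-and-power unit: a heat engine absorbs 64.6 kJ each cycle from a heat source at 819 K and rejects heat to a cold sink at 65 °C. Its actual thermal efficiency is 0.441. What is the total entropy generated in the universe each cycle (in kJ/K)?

ΔS_univ ≈ 0.0279 kJ/K

T_C = 65 °C → 65 + 273.15 = 338.15 K.
W = η·Q_H = 0.441 × 64.6 = 28.49 kJ, so Q_C = Q_H − W = 36.11 kJ.
Entropy balance on the reservoirs: −Q_H/T_H = -0.07888 kJ/K, +Q_C/T_C = 0.1068 kJ/K.
ΔS_univ = −Q_H/T_H + Q_C/T_C = 0.0279 kJ/K (> 0, since η = 0.441 < η_Carnot = 0.587).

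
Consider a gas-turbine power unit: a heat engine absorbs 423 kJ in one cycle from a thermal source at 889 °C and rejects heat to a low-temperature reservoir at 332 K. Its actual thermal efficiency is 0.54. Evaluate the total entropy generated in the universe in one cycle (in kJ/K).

ΔS_univ ≈ 0.222 kJ/K

T_H = 889 °C → 889 + 273.15 = 1162.15 K.
W = η·Q_H = 0.54 × 423 = 228.4 kJ, so Q_C = Q_H − W = 194.6 kJ.
Reservoir entropy changes: ΔS_H = −Q_H/T_H = −423/1162.15 = -0.3640 kJ/K and ΔS_C = +Q_C/T_C = 194.6/332.00 = 0.5861 kJ/K.
ΔS_univ = −Q_H/T_H + Q_C/T_C = 0.222 kJ/K (> 0, since η = 0.54 < η_Carnot = 0.714).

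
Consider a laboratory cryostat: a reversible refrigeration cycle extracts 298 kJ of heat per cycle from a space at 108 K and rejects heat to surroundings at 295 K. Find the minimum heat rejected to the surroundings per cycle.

For a reversible cycle Q_H/Q_C = T_H/T_C, so Q_H = Q_C·T_H/T_C = 298 × 295.00/108.00 = 814 kJ.

Q_H ≈ 814 kJ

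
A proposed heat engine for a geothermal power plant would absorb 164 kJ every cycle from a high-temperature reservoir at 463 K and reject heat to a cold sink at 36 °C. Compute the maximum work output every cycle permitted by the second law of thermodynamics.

W_max ≈ 54.50 kJ

T_C = 36 °C → 36 + 273.15 = 309.15 K.
The upper bound on efficiency is η_max = 1 − T_C/T_H = 1 − 309.15/463.00 = 0.3323.
W_max = η_max · Q_H = 0.3323 × 164 = 54.50 kJ.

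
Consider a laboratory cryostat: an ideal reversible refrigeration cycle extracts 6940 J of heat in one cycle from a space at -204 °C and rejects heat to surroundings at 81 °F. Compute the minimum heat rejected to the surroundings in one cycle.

T_H = 81 °F → (81 − 32) × 5/9 = 27.22 °C = 300.37 K.
T_C = -204 °C → -204 + 273.15 = 69.15 K.
For a reversible cycle Q_H/Q_C = T_H/T_C, so Q_H = Q_C·T_H/T_C = 6940 × 300.37/69.15 = 30100 J.

Q_H ≈ 30100 J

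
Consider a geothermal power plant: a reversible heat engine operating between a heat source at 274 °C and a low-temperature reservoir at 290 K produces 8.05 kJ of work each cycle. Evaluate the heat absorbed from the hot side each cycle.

T_H = 274 °C → 274 + 273.15 = 547.15 K.
η_rev = 1 − T_C/T_H = 1 − 290.00/547.15 = 0.4700.
Q_H = W/η = 8.05/0.4700 = 17.1 kJ.

Q_H ≈ 17.1 kJ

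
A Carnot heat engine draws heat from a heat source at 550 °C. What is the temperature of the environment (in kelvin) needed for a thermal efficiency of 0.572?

T_C ≈ 352.3 K

T_H = 550 °C → 550 + 273.15 = 823.15 K.
From η = 1 − T_C/T_H, T_C = T_H·(1 − η) = 823.15 × (1 − 0.572) = 352.3 K.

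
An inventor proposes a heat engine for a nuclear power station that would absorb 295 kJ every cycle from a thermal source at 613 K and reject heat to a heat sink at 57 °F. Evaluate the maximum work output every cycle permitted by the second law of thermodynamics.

W_max ≈ 157 kJ

T_C = 57 °F → (57 − 32) × 5/9 = 13.89 °C = 287.04 K.
No engine can exceed the Carnot limit: η_max = 1 − T_C/T_H = 1 − 287.04/613.00 = 0.5317.
W_max = η_max · Q_H = 0.5317 × 295 = 157 kJ.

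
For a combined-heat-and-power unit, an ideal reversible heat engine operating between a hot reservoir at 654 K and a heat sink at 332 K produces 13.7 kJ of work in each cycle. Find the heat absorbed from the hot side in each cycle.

For a reversible engine, η = 1 − T_C/T_H = 1 − 332.00/654.00 = 0.4924.
Q_H = W/η = 13.7/0.4924 = 27.8 kJ.

Q_H ≈ 27.8 kJ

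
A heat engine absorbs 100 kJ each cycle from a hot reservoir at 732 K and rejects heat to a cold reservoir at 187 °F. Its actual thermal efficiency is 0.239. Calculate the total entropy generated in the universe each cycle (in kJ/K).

ΔS_univ ≈ 0.07521 kJ/K

T_C = 187 °F → (187 − 32) × 5/9 = 86.11 °C = 359.26 K.
W = η·Q_H = 0.239 × 100 = 23.90 kJ, so Q_C = Q_H − W = 76.10 kJ.
The hot reservoir loses entropy Q_H/T_H = 100/732.00 = 0.1366 kJ/K; the cold reservoir gains Q_C/T_C = 76.10/359.26 = 0.2118 kJ/K.
ΔS_univ = −Q_H/T_H + Q_C/T_C = 0.07521 kJ/K (> 0, since η = 0.239 < η_Carnot = 0.509).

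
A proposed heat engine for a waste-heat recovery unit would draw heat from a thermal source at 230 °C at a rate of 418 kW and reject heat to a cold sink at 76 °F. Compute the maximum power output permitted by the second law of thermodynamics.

T_H = 230 °C → 230 + 273.15 = 503.15 K.
T_C = 76 °F → (76 − 32) × 5/9 = 24.44 °C = 297.59 K.
The upper bound on efficiency is η_max = 1 − T_C/T_H = 1 − 297.59/503.15 = 0.4085.
W_max = η_max · Q_H = 0.4085 × 418 = 171 kW.

Ẇ_max ≈ 171 kW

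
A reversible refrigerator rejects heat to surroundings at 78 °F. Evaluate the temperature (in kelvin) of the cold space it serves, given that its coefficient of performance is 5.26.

T_H = 78 °F → (78 − 32) × 5/9 = 25.56 °C = 298.71 K.
COP_R = T_C/(T_H − T_C) ⇒ T_C = T_H·COP_R/(1 + COP_R) = 298.71 × 5.26/(1 + 5.26) = 251.0 K.

T_C ≈ 251.0 K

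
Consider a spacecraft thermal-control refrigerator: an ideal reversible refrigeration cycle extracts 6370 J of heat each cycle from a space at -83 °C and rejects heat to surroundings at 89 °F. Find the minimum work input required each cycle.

W_in ≈ 3841 J

T_H = 89 °F → (89 − 32) × 5/9 = 31.67 °C = 304.82 K.
T_C = -83 °C → -83 + 273.15 = 190.15 K.
Carnot COP: COP_R = T_C/(T_H − T_C) = 190.15/114.67 = 1.6583.
W = Q_C/COP_R = 6370/1.6583 = 3841 J.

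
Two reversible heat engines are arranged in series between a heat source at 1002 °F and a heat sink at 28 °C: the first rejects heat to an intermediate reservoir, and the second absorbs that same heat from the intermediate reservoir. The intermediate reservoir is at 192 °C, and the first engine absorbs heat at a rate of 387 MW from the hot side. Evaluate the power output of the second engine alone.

Ẇ₂ ≈ 78.2 MW

T_H = 1002 °F → (1002 − 32) × 5/9 = 538.89 °C = 812.04 K.
T_C = 28 °C → 28 + 273.15 = 301.15 K.
T_m = 192 °C → 192 + 273.15 = 465.15 K.
Heat entering the second stage: Q_m = Q_H·(T_m/T_H) = 387 × 465.15/812.04 = 222 MW.
Second-stage efficiency η₂ = 1 − T_C/T_m = 1 − 301.15/465.15 = 0.3526, so W₂ = η₂·Q_m = 78.2 MW.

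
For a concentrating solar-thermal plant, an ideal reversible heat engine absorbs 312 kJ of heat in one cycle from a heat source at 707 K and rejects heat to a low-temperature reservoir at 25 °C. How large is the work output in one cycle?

W ≈ 180 kJ

T_C = 25 °C → 25 + 273.15 = 298.15 K.
η_rev = 1 − T_C/T_H = 1 − 298.15/707.00 = 0.5783.
W = η·Q_H = 0.5783 × 312 = 180 kJ.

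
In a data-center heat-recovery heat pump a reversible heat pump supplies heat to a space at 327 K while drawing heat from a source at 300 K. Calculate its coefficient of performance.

COP_HP ≈ 12.1

The Carnot heat-pump COP is COP_HP = T_H/(T_H − T_C) = 327.00/(327.00 − 300.00) = 12.1.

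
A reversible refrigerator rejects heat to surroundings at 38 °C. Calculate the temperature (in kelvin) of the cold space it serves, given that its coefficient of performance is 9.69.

T_H = 38 °C → 38 + 273.15 = 311.15 K.
COP_R = T_C/(T_H − T_C) ⇒ T_C = T_H·COP_R/(1 + COP_R) = 311.15 × 9.69/(1 + 9.69) = 282.0 K.

T_C ≈ 282.0 K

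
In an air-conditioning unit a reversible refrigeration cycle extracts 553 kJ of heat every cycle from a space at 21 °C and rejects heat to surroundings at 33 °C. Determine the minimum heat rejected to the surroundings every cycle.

Q_H ≈ 576 kJ

T_H = 33 °C → 33 + 273.15 = 306.15 K.
T_C = 21 °C → 21 + 273.15 = 294.15 K.
For a reversible cycle Q_H/Q_C = T_H/T_C, so Q_H = Q_C·T_H/T_C = 553 × 306.15/294.15 = 576 kJ.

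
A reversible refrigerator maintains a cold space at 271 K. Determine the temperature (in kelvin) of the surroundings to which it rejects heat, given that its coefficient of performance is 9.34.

T_H ≈ 300 K

COP_R = T_C/(T_H − T_C) ⇒ T_H = T_C·(1 + 1/COP_R) = 271.00 × (1 + 1/9.34) = 300 K.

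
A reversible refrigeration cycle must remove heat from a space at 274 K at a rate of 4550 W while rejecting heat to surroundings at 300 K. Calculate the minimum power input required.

The reversible coefficient of performance is COP_R = T_C/(T_H − T_C) = 274.00/26.00 = 10.5385.
W = Q_C/COP_R = 4550/10.5385 = 431.8 W.

Ẇ_in ≈ 431.8 W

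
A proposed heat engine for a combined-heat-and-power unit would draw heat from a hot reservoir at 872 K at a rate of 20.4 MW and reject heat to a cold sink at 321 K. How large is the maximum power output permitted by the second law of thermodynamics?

By the Carnot theorem, η_max = 1 − T_C/T_H = 1 − 321.00/872.00 = 0.6319.
W_max = η_max · Q_H = 0.6319 × 20.4 = 12.89 MW.

Ẇ_max ≈ 12.89 MW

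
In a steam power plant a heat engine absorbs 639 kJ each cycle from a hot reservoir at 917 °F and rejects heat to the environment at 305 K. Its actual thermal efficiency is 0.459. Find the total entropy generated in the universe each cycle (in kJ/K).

T_H = 917 °F → (917 − 32) × 5/9 = 491.67 °C = 764.82 K.
W = η·Q_H = 0.459 × 639 = 293.3 kJ, so Q_C = Q_H − W = 345.7 kJ.
Entropy balance on the reservoirs: −Q_H/T_H = -0.8355 kJ/K, +Q_C/T_C = 1.133 kJ/K.
ΔS_univ = −Q_H/T_H + Q_C/T_C = 0.298 kJ/K (> 0, since η = 0.459 < η_Carnot = 0.601).

ΔS_univ ≈ 0.298 kJ/K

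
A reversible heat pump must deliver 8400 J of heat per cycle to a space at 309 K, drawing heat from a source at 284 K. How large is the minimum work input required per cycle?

W_in ≈ 680 J

COP_HP = T_H/(T_H − T_C) = 309.00/25.00 = 12.3600.
W = Q_H/COP_HP = 8400/12.3600 = 680 J.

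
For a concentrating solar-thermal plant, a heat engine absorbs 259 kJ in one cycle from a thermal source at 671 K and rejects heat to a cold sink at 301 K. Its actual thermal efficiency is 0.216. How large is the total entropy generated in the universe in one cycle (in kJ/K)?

ΔS_univ ≈ 0.289 kJ/K

W = η·Q_H = 0.216 × 259 = 55.94 kJ, so Q_C = Q_H − W = 203.1 kJ.
The hot reservoir loses entropy Q_H/T_H = 259/671.00 = 0.3860 kJ/K; the cold reservoir gains Q_C/T_C = 203.1/301.00 = 0.6746 kJ/K.
ΔS_univ = −Q_H/T_H + Q_C/T_C = 0.289 kJ/K (> 0, since η = 0.216 < η_Carnot = 0.551).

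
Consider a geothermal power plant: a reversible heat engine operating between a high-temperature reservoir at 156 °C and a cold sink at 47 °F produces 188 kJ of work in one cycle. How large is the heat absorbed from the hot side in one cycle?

T_H = 156 °C → 156 + 273.15 = 429.15 K.
T_C = 47 °F → (47 − 32) × 5/9 = 8.33 °C = 281.48 K.
For a reversible engine, η = 1 − T_C/T_H = 1 − 281.48/429.15 = 0.3441.
Q_H = W/η = 188/0.3441 = 546 kJ.

Q_H ≈ 546 kJ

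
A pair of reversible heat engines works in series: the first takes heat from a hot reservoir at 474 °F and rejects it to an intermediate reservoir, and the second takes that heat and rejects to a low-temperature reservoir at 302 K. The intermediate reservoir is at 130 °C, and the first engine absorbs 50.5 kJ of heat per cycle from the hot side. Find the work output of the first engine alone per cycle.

W₁ ≈ 11.3 kJ

T_H = 474 °F → (474 − 32) × 5/9 = 245.56 °C = 518.71 K.
T_m = 130 °C → 130 + 273.15 = 403.15 K.
First-stage efficiency η₁ = 1 − T_m/T_H = 1 − 403.15/518.71 = 0.2228.
W₁ = η₁·Q_H = 0.2228 × 50.5 = 11.3 kJ.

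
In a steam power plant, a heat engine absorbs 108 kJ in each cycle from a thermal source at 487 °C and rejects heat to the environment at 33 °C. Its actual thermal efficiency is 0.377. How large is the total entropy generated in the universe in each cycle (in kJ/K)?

ΔS_univ ≈ 0.0777 kJ/K

T_H = 487 °C → 487 + 273.15 = 760.15 K.
T_C = 33 °C → 33 + 273.15 = 306.15 K.
W = η·Q_H = 0.377 × 108 = 40.72 kJ, so Q_C = Q_H − W = 67.28 kJ.
Entropy balance on the reservoirs: −Q_H/T_H = -0.1421 kJ/K, +Q_C/T_C = 0.2198 kJ/K.
ΔS_univ = −Q_H/T_H + Q_C/T_C = 0.0777 kJ/K (> 0, since η = 0.377 < η_Carnot = 0.597).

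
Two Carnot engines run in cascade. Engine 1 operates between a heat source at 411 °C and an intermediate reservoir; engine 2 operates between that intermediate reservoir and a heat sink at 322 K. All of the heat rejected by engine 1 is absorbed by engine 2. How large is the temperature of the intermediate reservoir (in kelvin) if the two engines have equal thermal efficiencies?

T_m ≈ 469.4 K

T_H = 411 °C → 411 + 273.15 = 684.15 K.
Equal efficiencies require 1 − T_m/T_H = 1 − T_C/T_m, i.e. T_m/T_H = T_C/T_m, so T_m = √(T_H·T_C) = √(684.15 × 322.00) = 469.4 K.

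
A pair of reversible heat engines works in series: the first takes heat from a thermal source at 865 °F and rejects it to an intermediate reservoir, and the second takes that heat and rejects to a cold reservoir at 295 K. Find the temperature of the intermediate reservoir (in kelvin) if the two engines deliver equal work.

T_H = 865 °F → (865 − 32) × 5/9 = 462.78 °C = 735.93 K.
For reversible stages Q_m = Q_H·(T_m/T_H). Setting W₁ = Q_H(1 − T_m/T_H) equal to W₂ = Q_m(1 − T_C/T_m) = Q_H·(T_m − T_C)/T_H gives T_H − T_m = T_m − T_C, so T_m = (T_H + T_C)/2 = (735.93 + 295.00)/2 = 515 K.

T_m ≈ 515 K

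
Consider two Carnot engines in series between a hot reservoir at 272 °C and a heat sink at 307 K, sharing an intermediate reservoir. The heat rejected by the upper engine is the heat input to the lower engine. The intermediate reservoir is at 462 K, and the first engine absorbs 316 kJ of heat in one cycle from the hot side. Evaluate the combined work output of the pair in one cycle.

W_total ≈ 138.0 kJ

T_H = 272 °C → 272 + 273.15 = 545.15 K.
Two reversible stages in series are equivalent to a single Carnot engine between T_H and T_C, so η_total = 1 − T_C/T_H = 1 − 307.00/545.15 = 0.4369.
W_total = η_total · Q_H = 0.4369 × 316 = 138.0 kJ.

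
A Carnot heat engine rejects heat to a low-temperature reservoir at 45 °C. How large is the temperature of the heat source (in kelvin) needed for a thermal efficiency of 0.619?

T_C = 45 °C → 45 + 273.15 = 318.15 K.
From η = 1 − T_C/T_H, solving for T_H gives T_H = T_C/(1 − η) = 318.15/(1 − 0.619) = 835.0 K.

T_H ≈ 835.0 K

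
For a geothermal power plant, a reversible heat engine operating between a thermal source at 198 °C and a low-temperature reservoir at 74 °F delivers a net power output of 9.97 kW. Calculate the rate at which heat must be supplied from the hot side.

T_H = 198 °C → 198 + 273.15 = 471.15 K.
T_C = 74 °F → (74 − 32) × 5/9 = 23.33 °C = 296.48 K.
Carnot efficiency: η = 1 − T_C/T_H = 1 − 296.48/471.15 = 0.3707.
Q_H = W/η = 9.97/0.3707 = 26.9 kW.

Q̇_H ≈ 26.9 kW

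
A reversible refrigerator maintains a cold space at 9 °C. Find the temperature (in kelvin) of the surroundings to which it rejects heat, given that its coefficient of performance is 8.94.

T_H ≈ 314 K

T_C = 9 °C → 9 + 273.15 = 282.15 K.
COP_R = T_C/(T_H − T_C) ⇒ T_H = T_C·(1 + 1/COP_R) = 282.15 × (1 + 1/8.94) = 314 K.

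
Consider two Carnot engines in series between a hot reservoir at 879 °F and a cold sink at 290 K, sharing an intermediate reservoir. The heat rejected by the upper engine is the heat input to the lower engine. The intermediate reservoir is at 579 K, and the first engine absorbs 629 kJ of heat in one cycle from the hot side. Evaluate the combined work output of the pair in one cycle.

T_H = 879 °F → (879 − 32) × 5/9 = 470.56 °C = 743.71 K.
Two reversible stages in series are equivalent to a single Carnot engine between T_H and T_C, so η_total = 1 − T_C/T_H = 1 − 290.00/743.71 = 0.6101.
W_total = η_total · Q_H = 0.6101 × 629 = 384 kJ.

W_total ≈ 384 kJ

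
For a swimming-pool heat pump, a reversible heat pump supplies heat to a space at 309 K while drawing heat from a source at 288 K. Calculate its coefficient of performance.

The Carnot heat-pump COP is COP_HP = T_H/(T_H − T_C) = 309.00/(309.00 − 288.00) = 14.7.

COP_HP ≈ 14.7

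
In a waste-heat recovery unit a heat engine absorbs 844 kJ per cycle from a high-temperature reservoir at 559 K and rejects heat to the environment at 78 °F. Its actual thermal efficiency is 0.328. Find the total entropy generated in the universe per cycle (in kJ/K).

T_C = 78 °F → (78 − 32) × 5/9 = 25.56 °C = 298.71 K.
W = η·Q_H = 0.328 × 844 = 276.8 kJ, so Q_C = Q_H − W = 567.2 kJ.
Reservoir entropy changes: ΔS_H = −Q_H/T_H = −844/559.00 = -1.510 kJ/K and ΔS_C = +Q_C/T_C = 567.2/298.71 = 1.899 kJ/K.
ΔS_univ = −Q_H/T_H + Q_C/T_C = 0.389 kJ/K (> 0, since η = 0.328 < η_Carnot = 0.466).

ΔS_univ ≈ 0.389 kJ/K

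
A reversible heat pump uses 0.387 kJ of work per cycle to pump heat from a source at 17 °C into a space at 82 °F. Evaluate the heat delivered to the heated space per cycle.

Q_H ≈ 10.81 kJ

T_H = 82 °F → (82 − 32) × 5/9 = 27.78 °C = 300.93 K.
T_C = 17 °C → 17 + 273.15 = 290.15 K.
The Carnot heat-pump COP is COP_HP = T_H/(T_H − T_C) = 300.93/10.78 = 27.9211.
Q_H = COP_HP · W = 27.9211 × 0.387 = 10.81 kJ.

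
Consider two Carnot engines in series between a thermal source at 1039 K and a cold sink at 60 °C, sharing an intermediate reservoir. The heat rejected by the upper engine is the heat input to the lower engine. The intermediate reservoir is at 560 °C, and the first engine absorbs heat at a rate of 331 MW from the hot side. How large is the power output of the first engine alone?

T_C = 60 °C → 60 + 273.15 = 333.15 K.
T_m = 560 °C → 560 + 273.15 = 833.15 K.
First-stage efficiency η₁ = 1 − T_m/T_H = 1 − 833.15/1039.00 = 0.1981.
W₁ = η₁·Q_H = 0.1981 × 331 = 65.6 MW.

Ẇ₁ ≈ 65.6 MW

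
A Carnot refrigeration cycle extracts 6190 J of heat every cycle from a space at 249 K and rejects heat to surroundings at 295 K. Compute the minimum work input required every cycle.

W_in ≈ 1144 J

Carnot COP: COP_R = T_C/(T_H − T_C) = 249.00/46.00 = 5.4130.
W = Q_C/COP_R = 6190/5.4130 = 1144 J.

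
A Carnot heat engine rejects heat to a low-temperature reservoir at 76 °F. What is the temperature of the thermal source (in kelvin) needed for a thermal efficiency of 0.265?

T_C = 76 °F → (76 − 32) × 5/9 = 24.44 °C = 297.59 K.
From η = 1 − T_C/T_H, solving for T_H gives T_H = T_C/(1 − η) = 297.59/(1 − 0.265) = 404.9 K.

T_H ≈ 404.9 K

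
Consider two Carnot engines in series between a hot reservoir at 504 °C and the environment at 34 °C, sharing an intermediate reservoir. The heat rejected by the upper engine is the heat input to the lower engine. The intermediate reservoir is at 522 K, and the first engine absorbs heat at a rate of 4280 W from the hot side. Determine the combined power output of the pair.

T_H = 504 °C → 504 + 273.15 = 777.15 K.
T_C = 34 °C → 34 + 273.15 = 307.15 K.
Two reversible stages in series are equivalent to a single Carnot engine between T_H and T_C, so η_total = 1 − T_C/T_H = 1 − 307.15/777.15 = 0.6048.
W_total = η_total · Q_H = 0.6048 × 4280 = 2590 W.

Ẇ_total ≈ 2590 W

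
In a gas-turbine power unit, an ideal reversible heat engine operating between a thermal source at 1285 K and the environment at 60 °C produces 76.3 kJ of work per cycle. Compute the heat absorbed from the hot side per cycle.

T_C = 60 °C → 60 + 273.15 = 333.15 K.
Carnot efficiency: η = 1 − T_C/T_H = 1 − 333.15/1285.00 = 0.7407.
Q_H = W/η = 76.3/0.7407 = 103 kJ.

Q_H ≈ 103 kJ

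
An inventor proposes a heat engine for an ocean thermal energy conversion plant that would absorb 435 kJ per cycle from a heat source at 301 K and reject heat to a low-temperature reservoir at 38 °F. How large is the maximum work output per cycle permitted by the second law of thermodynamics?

T_C = 38 °F → (38 − 32) × 5/9 = 3.33 °C = 276.48 K.
No engine can exceed the Carnot limit: η_max = 1 − T_C/T_H = 1 − 276.48/301.00 = 0.0815.
W_max = η_max · Q_H = 0.0815 × 435 = 35.4 kJ.

W_max ≈ 35.4 kJ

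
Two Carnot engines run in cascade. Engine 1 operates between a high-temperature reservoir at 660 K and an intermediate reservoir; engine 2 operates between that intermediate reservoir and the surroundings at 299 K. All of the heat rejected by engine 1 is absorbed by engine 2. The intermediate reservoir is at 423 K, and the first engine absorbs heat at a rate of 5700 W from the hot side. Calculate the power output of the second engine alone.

Heat entering the second stage: Q_m = Q_H·(T_m/T_H) = 5700 × 423.00/660.00 = 3653 W.
Second-stage efficiency η₂ = 1 − T_C/T_m = 1 − 299.00/423.00 = 0.2931, so W₂ = η₂·Q_m = 1071 W.

Ẇ₂ ≈ 1071 W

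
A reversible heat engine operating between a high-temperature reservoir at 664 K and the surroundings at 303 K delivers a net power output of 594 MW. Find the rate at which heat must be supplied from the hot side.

Q̇_H ≈ 1090 MW

For a reversible engine, η = 1 − T_C/T_H = 1 − 303.00/664.00 = 0.5437.
Q_H = W/η = 594/0.5437 = 1090 MW.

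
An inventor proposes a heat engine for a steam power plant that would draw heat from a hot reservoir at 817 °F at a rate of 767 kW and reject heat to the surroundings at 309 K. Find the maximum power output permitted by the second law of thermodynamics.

T_H = 817 °F → (817 − 32) × 5/9 = 436.11 °C = 709.26 K.
By the Carnot theorem, η_max = 1 − T_C/T_H = 1 − 309.00/709.26 = 0.5643.
W_max = η_max · Q_H = 0.5643 × 767 = 433 kW.

Ẇ_max ≈ 433 kW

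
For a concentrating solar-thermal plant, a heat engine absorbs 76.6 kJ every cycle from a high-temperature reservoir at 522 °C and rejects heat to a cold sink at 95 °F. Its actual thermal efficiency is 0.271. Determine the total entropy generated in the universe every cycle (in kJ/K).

ΔS_univ ≈ 0.0849 kJ/K

T_H = 522 °C → 522 + 273.15 = 795.15 K.
T_C = 95 °F → (95 − 32) × 5/9 = 35.00 °C = 308.15 K.
W = η·Q_H = 0.271 × 76.6 = 20.76 kJ, so Q_C = Q_H − W = 55.84 kJ.
Entropy balance on the reservoirs: −Q_H/T_H = -0.09633 kJ/K, +Q_C/T_C = 0.1812 kJ/K.
ΔS_univ = −Q_H/T_H + Q_C/T_C = 0.0849 kJ/K (> 0, since η = 0.271 < η_Carnot = 0.612).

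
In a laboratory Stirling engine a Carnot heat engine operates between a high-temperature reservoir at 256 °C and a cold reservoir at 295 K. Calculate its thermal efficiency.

T_H = 256 °C → 256 + 273.15 = 529.15 K.
Since the cycle is reversible, η = 1 − T_C/T_H = 1 − 295.00/529.15 = 0.4425.

η ≈ 0.4425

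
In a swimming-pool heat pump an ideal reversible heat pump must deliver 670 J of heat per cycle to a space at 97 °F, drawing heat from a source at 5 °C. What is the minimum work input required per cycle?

T_H = 97 °F → (97 − 32) × 5/9 = 36.11 °C = 309.26 K.
T_C = 5 °C → 5 + 273.15 = 278.15 K.
The Carnot heat-pump COP is COP_HP = T_H/(T_H − T_C) = 309.26/31.11 = 9.9405.
W = Q_H/COP_HP = 670/9.9405 = 67.4 J.

W_in ≈ 67.4 J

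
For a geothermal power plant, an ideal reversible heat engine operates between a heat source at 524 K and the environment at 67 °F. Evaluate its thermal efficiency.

T_C = 67 °F → (67 − 32) × 5/9 = 19.44 °C = 292.59 K.
The Carnot efficiency is η = 1 − T_C/T_H = 1 − 292.59/524.00 = 0.4416.

η ≈ 0.4416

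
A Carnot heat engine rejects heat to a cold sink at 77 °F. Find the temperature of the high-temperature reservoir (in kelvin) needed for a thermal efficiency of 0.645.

T_C = 77 °F → (77 − 32) × 5/9 = 25.00 °C = 298.15 K.
From η = 1 − T_C/T_H, solving for T_H gives T_H = T_C/(1 − η) = 298.15/(1 − 0.645) = 840 K.

T_H ≈ 840 K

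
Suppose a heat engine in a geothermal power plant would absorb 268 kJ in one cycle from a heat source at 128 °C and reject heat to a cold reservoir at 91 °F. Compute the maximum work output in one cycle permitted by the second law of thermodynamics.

W_max ≈ 63.6 kJ

T_H = 128 °C → 128 + 273.15 = 401.15 K.
T_C = 91 °F → (91 − 32) × 5/9 = 32.78 °C = 305.93 K.
No engine can exceed the Carnot limit: η_max = 1 − T_C/T_H = 1 − 305.93/401.15 = 0.2374.
W_max = η_max · Q_H = 0.2374 × 268 = 63.6 kJ.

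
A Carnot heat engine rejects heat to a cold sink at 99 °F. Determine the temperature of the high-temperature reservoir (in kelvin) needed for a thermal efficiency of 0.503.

T_H ≈ 624 K

T_C = 99 °F → (99 − 32) × 5/9 = 37.22 °C = 310.37 K.
From η = 1 − T_C/T_H, solving for T_H gives T_H = T_C/(1 − η) = 310.37/(1 − 0.503) = 624 K.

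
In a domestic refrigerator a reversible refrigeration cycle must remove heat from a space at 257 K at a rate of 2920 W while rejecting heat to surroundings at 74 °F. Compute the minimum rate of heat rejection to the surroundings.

T_H = 74 °F → (74 − 32) × 5/9 = 23.33 °C = 296.48 K.
For a reversible cycle Q_H/Q_C = T_H/T_C, so Q_H = Q_C·T_H/T_C = 2920 × 296.48/257.00 = 3369 W.

Q̇_H ≈ 3369 W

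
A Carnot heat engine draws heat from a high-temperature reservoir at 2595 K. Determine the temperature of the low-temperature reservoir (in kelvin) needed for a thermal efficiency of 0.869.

T_C ≈ 340 K

From η = 1 − T_C/T_H, T_C = T_H·(1 − η) = 2595.00 × (1 − 0.869) = 340 K.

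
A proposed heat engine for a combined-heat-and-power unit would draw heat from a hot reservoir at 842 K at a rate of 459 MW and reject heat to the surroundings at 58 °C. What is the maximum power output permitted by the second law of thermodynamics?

T_C = 58 °C → 58 + 273.15 = 331.15 K.
No engine can exceed the Carnot limit: η_max = 1 − T_C/T_H = 1 − 331.15/842.00 = 0.6067.
W_max = η_max · Q_H = 0.6067 × 459 = 278 MW.

Ẇ_max ≈ 278 MW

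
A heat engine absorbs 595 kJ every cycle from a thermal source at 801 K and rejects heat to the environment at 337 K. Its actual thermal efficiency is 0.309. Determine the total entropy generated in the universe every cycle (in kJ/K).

ΔS_univ ≈ 0.477 kJ/K

W = η·Q_H = 0.309 × 595 = 183.9 kJ, so Q_C = Q_H − W = 411.1 kJ.
The hot reservoir loses entropy Q_H/T_H = 595/801.00 = 0.7428 kJ/K; the cold reservoir gains Q_C/T_C = 411.1/337.00 = 1.220 kJ/K.
ΔS_univ = −Q_H/T_H + Q_C/T_C = 0.477 kJ/K (> 0, since η = 0.309 < η_Carnot = 0.579).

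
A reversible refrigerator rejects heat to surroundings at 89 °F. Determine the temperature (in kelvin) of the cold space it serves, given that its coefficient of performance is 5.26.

T_C ≈ 256 K

T_H = 89 °F → (89 − 32) × 5/9 = 31.67 °C = 304.82 K.
COP_R = T_C/(T_H − T_C) ⇒ T_C = T_H·COP_R/(1 + COP_R) = 304.82 × 5.26/(1 + 5.26) = 256 K.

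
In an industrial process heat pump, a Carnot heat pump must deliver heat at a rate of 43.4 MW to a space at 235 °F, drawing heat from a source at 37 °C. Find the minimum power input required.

Ẇ_in ≈ 8.52 MW

T_H = 235 °F → (235 − 32) × 5/9 = 112.78 °C = 385.93 K.
T_C = 37 °C → 37 + 273.15 = 310.15 K.
COP_HP = T_H/(T_H − T_C) = 385.93/75.78 = 5.0929.
W = Q_H/COP_HP = 43.4/5.0929 = 8.52 MW.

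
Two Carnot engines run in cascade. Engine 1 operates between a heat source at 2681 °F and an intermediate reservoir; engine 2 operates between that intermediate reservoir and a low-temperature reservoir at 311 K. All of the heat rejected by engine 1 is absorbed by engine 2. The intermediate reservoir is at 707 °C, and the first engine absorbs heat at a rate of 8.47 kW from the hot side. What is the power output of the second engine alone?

T_H = 2681 °F → (2681 − 32) × 5/9 = 1471.67 °C = 1744.82 K.
T_m = 707 °C → 707 + 273.15 = 980.15 K.
Heat entering the second stage: Q_m = Q_H·(T_m/T_H) = 8.47 × 980.15/1744.82 = 4.76 kW.
Second-stage efficiency η₂ = 1 − T_C/T_m = 1 − 311.00/980.15 = 0.6827, so W₂ = η₂·Q_m = 3.25 kW.

Ẇ₂ ≈ 3.25 kW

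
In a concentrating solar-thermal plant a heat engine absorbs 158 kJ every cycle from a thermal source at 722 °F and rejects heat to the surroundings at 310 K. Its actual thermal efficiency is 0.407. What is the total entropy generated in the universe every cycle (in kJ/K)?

T_H = 722 °F → (722 − 32) × 5/9 = 383.33 °C = 656.48 K.
W = η·Q_H = 0.407 × 158 = 64.31 kJ, so Q_C = Q_H − W = 93.69 kJ.
Reservoir entropy changes: ΔS_H = −Q_H/T_H = −158/656.48 = -0.2407 kJ/K and ΔS_C = +Q_C/T_C = 93.69/310.00 = 0.3022 kJ/K.
ΔS_univ = −Q_H/T_H + Q_C/T_C = 0.0616 kJ/K (> 0, since η = 0.407 < η_Carnot = 0.528).

ΔS_univ ≈ 0.0616 kJ/K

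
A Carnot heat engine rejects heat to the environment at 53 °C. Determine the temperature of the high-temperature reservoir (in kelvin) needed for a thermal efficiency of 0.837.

T_C = 53 °C → 53 + 273.15 = 326.15 K.
From η = 1 − T_C/T_H, solving for T_H gives T_H = T_C/(1 − η) = 326.15/(1 − 0.837) = 2000 K.

T_H ≈ 2000 K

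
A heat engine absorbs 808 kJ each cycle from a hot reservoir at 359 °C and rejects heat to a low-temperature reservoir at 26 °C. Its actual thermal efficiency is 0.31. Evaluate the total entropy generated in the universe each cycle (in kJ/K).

ΔS_univ ≈ 0.586 kJ/K

T_H = 359 °C → 359 + 273.15 = 632.15 K.
T_C = 26 °C → 26 + 273.15 = 299.15 K.
W = η·Q_H = 0.31 × 808 = 250.5 kJ, so Q_C = Q_H − W = 557.5 kJ.
The hot reservoir loses entropy Q_H/T_H = 808/632.15 = 1.278 kJ/K; the cold reservoir gains Q_C/T_C = 557.5/299.15 = 1.864 kJ/K.
ΔS_univ = −Q_H/T_H + Q_C/T_C = 0.586 kJ/K (> 0, since η = 0.31 < η_Carnot = 0.527).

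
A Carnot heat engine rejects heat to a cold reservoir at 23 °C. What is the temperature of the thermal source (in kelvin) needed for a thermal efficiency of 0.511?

T_H ≈ 605.6 K

T_C = 23 °C → 23 + 273.15 = 296.15 K.
From η = 1 − T_C/T_H, solving for T_H gives T_H = T_C/(1 − η) = 296.15/(1 − 0.511) = 605.6 K.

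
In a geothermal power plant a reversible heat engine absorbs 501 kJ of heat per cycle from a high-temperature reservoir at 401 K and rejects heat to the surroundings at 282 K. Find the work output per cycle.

For a reversible engine, η = 1 − T_C/T_H = 1 − 282.00/401.00 = 0.2968.
W = η·Q_H = 0.2968 × 501 = 149 kJ.

W ≈ 149 kJ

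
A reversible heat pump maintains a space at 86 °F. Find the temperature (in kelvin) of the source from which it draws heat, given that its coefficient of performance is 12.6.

T_H = 86 °F → (86 − 32) × 5/9 = 30.00 °C = 303.15 K.
COP_HP = T_H/(T_H − T_C) ⇒ T_C = T_H·(COP_HP − 1)/COP_HP = 303.15 × (12.6 − 1)/12.6 = 279 K.

T_C ≈ 279 K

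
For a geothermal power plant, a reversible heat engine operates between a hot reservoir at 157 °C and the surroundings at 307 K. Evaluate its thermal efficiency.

T_H = 157 °C → 157 + 273.15 = 430.15 K.
Since the cycle is reversible, η = 1 − T_C/T_H = 1 − 307.00/430.15 = 0.2863.

η ≈ 0.2863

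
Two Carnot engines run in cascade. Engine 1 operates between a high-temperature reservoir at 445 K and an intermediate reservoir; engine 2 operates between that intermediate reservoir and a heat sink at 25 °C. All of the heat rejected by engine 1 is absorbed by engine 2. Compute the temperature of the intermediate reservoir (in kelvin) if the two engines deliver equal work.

T_C = 25 °C → 25 + 273.15 = 298.15 K.
For reversible stages Q_m = Q_H·(T_m/T_H). Setting W₁ = Q_H(1 − T_m/T_H) equal to W₂ = Q_m(1 − T_C/T_m) = Q_H·(T_m − T_C)/T_H gives T_H − T_m = T_m − T_C, so T_m = (T_H + T_C)/2 = (445.00 + 298.15)/2 = 371.6 K.

T_m ≈ 371.6 K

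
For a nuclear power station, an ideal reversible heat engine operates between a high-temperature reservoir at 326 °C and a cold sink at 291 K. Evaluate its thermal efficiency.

T_H = 326 °C → 326 + 273.15 = 599.15 K.
The Carnot efficiency is η = 1 − T_C/T_H = 1 − 291.00/599.15 = 0.5143.

η ≈ 0.5143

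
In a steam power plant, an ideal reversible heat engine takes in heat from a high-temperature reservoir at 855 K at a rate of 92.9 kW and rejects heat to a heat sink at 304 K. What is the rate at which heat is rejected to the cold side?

η_rev = 1 − T_C/T_H = 1 − 304.00/855.00 = 0.6444.
For a reversible cycle Q_C/Q_H = T_C/T_H, so Q_C = 92.9 × 304.00/855.00 = 33.0 kW.

Q̇_C ≈ 33.0 kW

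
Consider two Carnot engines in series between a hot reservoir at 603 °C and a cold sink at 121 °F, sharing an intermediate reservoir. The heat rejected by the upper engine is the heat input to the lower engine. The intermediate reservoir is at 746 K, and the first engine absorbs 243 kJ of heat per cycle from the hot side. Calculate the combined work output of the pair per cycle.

T_H = 603 °C → 603 + 273.15 = 876.15 K.
T_C = 121 °F → (121 − 32) × 5/9 = 49.44 °C = 322.59 K.
Two reversible stages in series are equivalent to a single Carnot engine between T_H and T_C, so η_total = 1 − T_C/T_H = 1 − 322.59/876.15 = 0.6318.
W_total = η_total · Q_H = 0.6318 × 243 = 154 kJ.

W_total ≈ 154 kJ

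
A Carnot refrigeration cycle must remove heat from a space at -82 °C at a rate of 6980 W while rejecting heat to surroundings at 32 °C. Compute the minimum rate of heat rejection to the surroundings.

Q̇_H ≈ 11100 W

T_H = 32 °C → 32 + 273.15 = 305.15 K.
T_C = -82 °C → -82 + 273.15 = 191.15 K.
For a reversible cycle Q_H/Q_C = T_H/T_C, so Q_H = Q_C·T_H/T_C = 6980 × 305.15/191.15 = 11100 W.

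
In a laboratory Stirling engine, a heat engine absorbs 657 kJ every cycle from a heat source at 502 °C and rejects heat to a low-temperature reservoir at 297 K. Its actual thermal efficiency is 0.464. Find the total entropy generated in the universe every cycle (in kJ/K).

T_H = 502 °C → 502 + 273.15 = 775.15 K.
W = η·Q_H = 0.464 × 657 = 304.8 kJ, so Q_C = Q_H − W = 352.2 kJ.
Entropy balance on the reservoirs: −Q_H/T_H = -0.8476 kJ/K, +Q_C/T_C = 1.186 kJ/K.
ΔS_univ = −Q_H/T_H + Q_C/T_C = 0.338 kJ/K (> 0, since η = 0.464 < η_Carnot = 0.617).

ΔS_univ ≈ 0.338 kJ/K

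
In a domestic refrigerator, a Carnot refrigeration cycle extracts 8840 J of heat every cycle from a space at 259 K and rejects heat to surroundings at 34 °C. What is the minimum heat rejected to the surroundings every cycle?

T_H = 34 °C → 34 + 273.15 = 307.15 K.
For a reversible cycle Q_H/Q_C = T_H/T_C, so Q_H = Q_C·T_H/T_C = 8840 × 307.15/259.00 = 10480 J.

Q_H ≈ 10480 J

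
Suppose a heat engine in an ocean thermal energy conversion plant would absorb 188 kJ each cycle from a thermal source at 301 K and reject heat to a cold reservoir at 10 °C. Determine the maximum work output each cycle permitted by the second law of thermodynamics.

W_max ≈ 11.15 kJ

T_C = 10 °C → 10 + 273.15 = 283.15 K.
No engine can exceed the Carnot limit: η_max = 1 − T_C/T_H = 1 − 283.15/301.00 = 0.0593.
W_max = η_max · Q_H = 0.0593 × 188 = 11.15 kJ.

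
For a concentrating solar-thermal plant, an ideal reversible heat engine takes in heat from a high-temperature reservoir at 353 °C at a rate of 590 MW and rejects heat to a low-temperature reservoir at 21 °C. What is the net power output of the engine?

T_H = 353 °C → 353 + 273.15 = 626.15 K.
T_C = 21 °C → 21 + 273.15 = 294.15 K.
The Carnot efficiency is η = 1 − T_C/T_H = 1 − 294.15/626.15 = 0.5302.
W = η·Q_H = 0.5302 × 590 = 312.8 MW.

Ẇ ≈ 312.8 MW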